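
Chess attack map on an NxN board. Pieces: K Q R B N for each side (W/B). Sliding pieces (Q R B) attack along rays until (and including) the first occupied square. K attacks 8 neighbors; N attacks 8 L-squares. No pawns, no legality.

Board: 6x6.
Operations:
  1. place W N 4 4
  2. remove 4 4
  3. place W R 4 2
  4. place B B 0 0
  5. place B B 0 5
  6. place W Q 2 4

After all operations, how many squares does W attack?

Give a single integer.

Answer: 23

Derivation:
Op 1: place WN@(4,4)
Op 2: remove (4,4)
Op 3: place WR@(4,2)
Op 4: place BB@(0,0)
Op 5: place BB@(0,5)
Op 6: place WQ@(2,4)
Per-piece attacks for W:
  WQ@(2,4): attacks (2,5) (2,3) (2,2) (2,1) (2,0) (3,4) (4,4) (5,4) (1,4) (0,4) (3,5) (3,3) (4,2) (1,5) (1,3) (0,2) [ray(1,-1) blocked at (4,2)]
  WR@(4,2): attacks (4,3) (4,4) (4,5) (4,1) (4,0) (5,2) (3,2) (2,2) (1,2) (0,2)
Union (23 distinct): (0,2) (0,4) (1,2) (1,3) (1,4) (1,5) (2,0) (2,1) (2,2) (2,3) (2,5) (3,2) (3,3) (3,4) (3,5) (4,0) (4,1) (4,2) (4,3) (4,4) (4,5) (5,2) (5,4)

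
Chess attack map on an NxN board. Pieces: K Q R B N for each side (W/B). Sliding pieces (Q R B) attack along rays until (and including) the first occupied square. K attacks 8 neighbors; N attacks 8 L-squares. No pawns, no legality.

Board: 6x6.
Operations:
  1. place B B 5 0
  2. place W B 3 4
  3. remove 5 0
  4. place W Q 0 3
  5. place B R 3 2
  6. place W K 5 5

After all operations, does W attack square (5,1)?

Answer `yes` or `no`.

Op 1: place BB@(5,0)
Op 2: place WB@(3,4)
Op 3: remove (5,0)
Op 4: place WQ@(0,3)
Op 5: place BR@(3,2)
Op 6: place WK@(5,5)
Per-piece attacks for W:
  WQ@(0,3): attacks (0,4) (0,5) (0,2) (0,1) (0,0) (1,3) (2,3) (3,3) (4,3) (5,3) (1,4) (2,5) (1,2) (2,1) (3,0)
  WB@(3,4): attacks (4,5) (4,3) (5,2) (2,5) (2,3) (1,2) (0,1)
  WK@(5,5): attacks (5,4) (4,5) (4,4)
W attacks (5,1): no

Answer: no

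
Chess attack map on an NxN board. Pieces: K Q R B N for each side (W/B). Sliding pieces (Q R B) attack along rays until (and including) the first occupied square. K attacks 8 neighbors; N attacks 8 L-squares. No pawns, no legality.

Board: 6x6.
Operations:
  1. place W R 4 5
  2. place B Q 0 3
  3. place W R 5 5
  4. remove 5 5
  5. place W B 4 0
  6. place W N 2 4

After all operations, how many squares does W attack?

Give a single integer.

Op 1: place WR@(4,5)
Op 2: place BQ@(0,3)
Op 3: place WR@(5,5)
Op 4: remove (5,5)
Op 5: place WB@(4,0)
Op 6: place WN@(2,4)
Per-piece attacks for W:
  WN@(2,4): attacks (4,5) (0,5) (3,2) (4,3) (1,2) (0,3)
  WB@(4,0): attacks (5,1) (3,1) (2,2) (1,3) (0,4)
  WR@(4,5): attacks (4,4) (4,3) (4,2) (4,1) (4,0) (5,5) (3,5) (2,5) (1,5) (0,5) [ray(0,-1) blocked at (4,0)]
Union (19 distinct): (0,3) (0,4) (0,5) (1,2) (1,3) (1,5) (2,2) (2,5) (3,1) (3,2) (3,5) (4,0) (4,1) (4,2) (4,3) (4,4) (4,5) (5,1) (5,5)

Answer: 19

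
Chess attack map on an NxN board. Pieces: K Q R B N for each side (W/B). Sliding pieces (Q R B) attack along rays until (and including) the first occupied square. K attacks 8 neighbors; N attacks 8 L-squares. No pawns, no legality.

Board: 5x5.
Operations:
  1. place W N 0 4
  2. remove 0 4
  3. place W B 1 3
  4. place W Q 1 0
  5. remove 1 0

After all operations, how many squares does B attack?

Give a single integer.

Answer: 0

Derivation:
Op 1: place WN@(0,4)
Op 2: remove (0,4)
Op 3: place WB@(1,3)
Op 4: place WQ@(1,0)
Op 5: remove (1,0)
Per-piece attacks for B:
Union (0 distinct): (none)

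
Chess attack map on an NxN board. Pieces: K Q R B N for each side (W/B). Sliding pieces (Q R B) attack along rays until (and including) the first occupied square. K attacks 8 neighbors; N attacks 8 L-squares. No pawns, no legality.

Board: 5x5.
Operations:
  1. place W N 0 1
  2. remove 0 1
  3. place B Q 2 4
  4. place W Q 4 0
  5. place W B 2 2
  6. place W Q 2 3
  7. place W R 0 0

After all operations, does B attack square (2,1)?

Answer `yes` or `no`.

Answer: no

Derivation:
Op 1: place WN@(0,1)
Op 2: remove (0,1)
Op 3: place BQ@(2,4)
Op 4: place WQ@(4,0)
Op 5: place WB@(2,2)
Op 6: place WQ@(2,3)
Op 7: place WR@(0,0)
Per-piece attacks for B:
  BQ@(2,4): attacks (2,3) (3,4) (4,4) (1,4) (0,4) (3,3) (4,2) (1,3) (0,2) [ray(0,-1) blocked at (2,3)]
B attacks (2,1): no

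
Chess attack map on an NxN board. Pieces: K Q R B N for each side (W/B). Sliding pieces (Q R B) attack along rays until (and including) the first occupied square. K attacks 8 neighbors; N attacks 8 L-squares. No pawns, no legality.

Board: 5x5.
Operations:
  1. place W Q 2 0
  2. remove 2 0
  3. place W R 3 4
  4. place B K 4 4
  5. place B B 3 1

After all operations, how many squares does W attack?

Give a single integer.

Answer: 7

Derivation:
Op 1: place WQ@(2,0)
Op 2: remove (2,0)
Op 3: place WR@(3,4)
Op 4: place BK@(4,4)
Op 5: place BB@(3,1)
Per-piece attacks for W:
  WR@(3,4): attacks (3,3) (3,2) (3,1) (4,4) (2,4) (1,4) (0,4) [ray(0,-1) blocked at (3,1); ray(1,0) blocked at (4,4)]
Union (7 distinct): (0,4) (1,4) (2,4) (3,1) (3,2) (3,3) (4,4)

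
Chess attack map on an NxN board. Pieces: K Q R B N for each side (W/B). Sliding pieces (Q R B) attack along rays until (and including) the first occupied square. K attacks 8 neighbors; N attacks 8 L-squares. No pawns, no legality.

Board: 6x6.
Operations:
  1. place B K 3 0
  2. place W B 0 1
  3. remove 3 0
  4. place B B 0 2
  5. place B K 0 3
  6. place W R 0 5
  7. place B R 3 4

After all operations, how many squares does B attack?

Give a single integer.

Op 1: place BK@(3,0)
Op 2: place WB@(0,1)
Op 3: remove (3,0)
Op 4: place BB@(0,2)
Op 5: place BK@(0,3)
Op 6: place WR@(0,5)
Op 7: place BR@(3,4)
Per-piece attacks for B:
  BB@(0,2): attacks (1,3) (2,4) (3,5) (1,1) (2,0)
  BK@(0,3): attacks (0,4) (0,2) (1,3) (1,4) (1,2)
  BR@(3,4): attacks (3,5) (3,3) (3,2) (3,1) (3,0) (4,4) (5,4) (2,4) (1,4) (0,4)
Union (15 distinct): (0,2) (0,4) (1,1) (1,2) (1,3) (1,4) (2,0) (2,4) (3,0) (3,1) (3,2) (3,3) (3,5) (4,4) (5,4)

Answer: 15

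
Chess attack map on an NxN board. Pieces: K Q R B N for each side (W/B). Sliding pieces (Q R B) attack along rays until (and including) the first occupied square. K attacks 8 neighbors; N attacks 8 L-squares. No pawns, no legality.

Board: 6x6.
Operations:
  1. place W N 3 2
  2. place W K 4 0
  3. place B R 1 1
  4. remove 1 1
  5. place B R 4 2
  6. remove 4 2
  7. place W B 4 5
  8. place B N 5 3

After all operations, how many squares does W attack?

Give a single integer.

Op 1: place WN@(3,2)
Op 2: place WK@(4,0)
Op 3: place BR@(1,1)
Op 4: remove (1,1)
Op 5: place BR@(4,2)
Op 6: remove (4,2)
Op 7: place WB@(4,5)
Op 8: place BN@(5,3)
Per-piece attacks for W:
  WN@(3,2): attacks (4,4) (5,3) (2,4) (1,3) (4,0) (5,1) (2,0) (1,1)
  WK@(4,0): attacks (4,1) (5,0) (3,0) (5,1) (3,1)
  WB@(4,5): attacks (5,4) (3,4) (2,3) (1,2) (0,1)
Union (17 distinct): (0,1) (1,1) (1,2) (1,3) (2,0) (2,3) (2,4) (3,0) (3,1) (3,4) (4,0) (4,1) (4,4) (5,0) (5,1) (5,3) (5,4)

Answer: 17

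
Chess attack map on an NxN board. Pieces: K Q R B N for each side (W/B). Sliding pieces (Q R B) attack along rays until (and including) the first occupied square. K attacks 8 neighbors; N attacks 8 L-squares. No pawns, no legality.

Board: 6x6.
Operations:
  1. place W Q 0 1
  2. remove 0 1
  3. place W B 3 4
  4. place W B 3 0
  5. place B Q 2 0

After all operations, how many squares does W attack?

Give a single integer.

Answer: 10

Derivation:
Op 1: place WQ@(0,1)
Op 2: remove (0,1)
Op 3: place WB@(3,4)
Op 4: place WB@(3,0)
Op 5: place BQ@(2,0)
Per-piece attacks for W:
  WB@(3,0): attacks (4,1) (5,2) (2,1) (1,2) (0,3)
  WB@(3,4): attacks (4,5) (4,3) (5,2) (2,5) (2,3) (1,2) (0,1)
Union (10 distinct): (0,1) (0,3) (1,2) (2,1) (2,3) (2,5) (4,1) (4,3) (4,5) (5,2)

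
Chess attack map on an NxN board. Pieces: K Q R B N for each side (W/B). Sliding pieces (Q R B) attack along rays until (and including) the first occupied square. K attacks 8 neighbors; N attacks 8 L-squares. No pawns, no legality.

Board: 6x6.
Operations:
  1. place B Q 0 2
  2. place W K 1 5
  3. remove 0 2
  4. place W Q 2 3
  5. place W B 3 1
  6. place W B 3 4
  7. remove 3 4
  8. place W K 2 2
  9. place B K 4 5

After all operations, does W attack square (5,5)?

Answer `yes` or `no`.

Answer: no

Derivation:
Op 1: place BQ@(0,2)
Op 2: place WK@(1,5)
Op 3: remove (0,2)
Op 4: place WQ@(2,3)
Op 5: place WB@(3,1)
Op 6: place WB@(3,4)
Op 7: remove (3,4)
Op 8: place WK@(2,2)
Op 9: place BK@(4,5)
Per-piece attacks for W:
  WK@(1,5): attacks (1,4) (2,5) (0,5) (2,4) (0,4)
  WK@(2,2): attacks (2,3) (2,1) (3,2) (1,2) (3,3) (3,1) (1,3) (1,1)
  WQ@(2,3): attacks (2,4) (2,5) (2,2) (3,3) (4,3) (5,3) (1,3) (0,3) (3,4) (4,5) (3,2) (4,1) (5,0) (1,4) (0,5) (1,2) (0,1) [ray(0,-1) blocked at (2,2); ray(1,1) blocked at (4,5)]
  WB@(3,1): attacks (4,2) (5,3) (4,0) (2,2) (2,0) [ray(-1,1) blocked at (2,2)]
W attacks (5,5): no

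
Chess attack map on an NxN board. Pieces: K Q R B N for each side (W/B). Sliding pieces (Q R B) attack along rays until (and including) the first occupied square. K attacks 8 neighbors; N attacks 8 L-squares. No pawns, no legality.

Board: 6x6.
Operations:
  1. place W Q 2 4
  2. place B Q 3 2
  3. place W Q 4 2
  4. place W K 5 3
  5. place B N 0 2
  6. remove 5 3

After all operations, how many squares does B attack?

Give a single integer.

Answer: 18

Derivation:
Op 1: place WQ@(2,4)
Op 2: place BQ@(3,2)
Op 3: place WQ@(4,2)
Op 4: place WK@(5,3)
Op 5: place BN@(0,2)
Op 6: remove (5,3)
Per-piece attacks for B:
  BN@(0,2): attacks (1,4) (2,3) (1,0) (2,1)
  BQ@(3,2): attacks (3,3) (3,4) (3,5) (3,1) (3,0) (4,2) (2,2) (1,2) (0,2) (4,3) (5,4) (4,1) (5,0) (2,3) (1,4) (0,5) (2,1) (1,0) [ray(1,0) blocked at (4,2); ray(-1,0) blocked at (0,2)]
Union (18 distinct): (0,2) (0,5) (1,0) (1,2) (1,4) (2,1) (2,2) (2,3) (3,0) (3,1) (3,3) (3,4) (3,5) (4,1) (4,2) (4,3) (5,0) (5,4)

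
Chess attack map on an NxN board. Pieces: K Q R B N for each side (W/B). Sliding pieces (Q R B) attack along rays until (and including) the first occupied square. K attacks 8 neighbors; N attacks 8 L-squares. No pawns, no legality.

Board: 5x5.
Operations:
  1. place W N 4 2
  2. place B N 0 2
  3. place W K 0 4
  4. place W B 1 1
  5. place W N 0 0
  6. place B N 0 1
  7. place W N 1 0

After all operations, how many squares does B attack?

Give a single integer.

Answer: 7

Derivation:
Op 1: place WN@(4,2)
Op 2: place BN@(0,2)
Op 3: place WK@(0,4)
Op 4: place WB@(1,1)
Op 5: place WN@(0,0)
Op 6: place BN@(0,1)
Op 7: place WN@(1,0)
Per-piece attacks for B:
  BN@(0,1): attacks (1,3) (2,2) (2,0)
  BN@(0,2): attacks (1,4) (2,3) (1,0) (2,1)
Union (7 distinct): (1,0) (1,3) (1,4) (2,0) (2,1) (2,2) (2,3)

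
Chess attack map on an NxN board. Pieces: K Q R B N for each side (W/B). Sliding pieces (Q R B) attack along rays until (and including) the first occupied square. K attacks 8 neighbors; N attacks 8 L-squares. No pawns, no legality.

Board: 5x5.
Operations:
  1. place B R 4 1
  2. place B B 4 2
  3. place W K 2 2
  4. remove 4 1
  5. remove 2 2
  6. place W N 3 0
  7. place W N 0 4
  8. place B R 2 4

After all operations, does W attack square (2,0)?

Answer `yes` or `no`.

Op 1: place BR@(4,1)
Op 2: place BB@(4,2)
Op 3: place WK@(2,2)
Op 4: remove (4,1)
Op 5: remove (2,2)
Op 6: place WN@(3,0)
Op 7: place WN@(0,4)
Op 8: place BR@(2,4)
Per-piece attacks for W:
  WN@(0,4): attacks (1,2) (2,3)
  WN@(3,0): attacks (4,2) (2,2) (1,1)
W attacks (2,0): no

Answer: no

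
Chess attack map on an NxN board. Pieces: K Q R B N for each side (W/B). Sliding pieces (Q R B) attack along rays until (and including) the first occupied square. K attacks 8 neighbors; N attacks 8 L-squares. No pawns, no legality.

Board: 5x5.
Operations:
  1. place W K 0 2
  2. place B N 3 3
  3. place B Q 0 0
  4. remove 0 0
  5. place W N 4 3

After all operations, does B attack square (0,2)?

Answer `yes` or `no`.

Answer: no

Derivation:
Op 1: place WK@(0,2)
Op 2: place BN@(3,3)
Op 3: place BQ@(0,0)
Op 4: remove (0,0)
Op 5: place WN@(4,3)
Per-piece attacks for B:
  BN@(3,3): attacks (1,4) (4,1) (2,1) (1,2)
B attacks (0,2): no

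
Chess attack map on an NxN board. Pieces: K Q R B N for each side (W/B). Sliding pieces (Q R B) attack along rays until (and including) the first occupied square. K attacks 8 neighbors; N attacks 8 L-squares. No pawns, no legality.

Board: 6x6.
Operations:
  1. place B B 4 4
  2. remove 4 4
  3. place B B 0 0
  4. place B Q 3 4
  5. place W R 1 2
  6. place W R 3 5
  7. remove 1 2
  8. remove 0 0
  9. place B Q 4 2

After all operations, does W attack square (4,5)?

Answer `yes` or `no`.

Answer: yes

Derivation:
Op 1: place BB@(4,4)
Op 2: remove (4,4)
Op 3: place BB@(0,0)
Op 4: place BQ@(3,4)
Op 5: place WR@(1,2)
Op 6: place WR@(3,5)
Op 7: remove (1,2)
Op 8: remove (0,0)
Op 9: place BQ@(4,2)
Per-piece attacks for W:
  WR@(3,5): attacks (3,4) (4,5) (5,5) (2,5) (1,5) (0,5) [ray(0,-1) blocked at (3,4)]
W attacks (4,5): yes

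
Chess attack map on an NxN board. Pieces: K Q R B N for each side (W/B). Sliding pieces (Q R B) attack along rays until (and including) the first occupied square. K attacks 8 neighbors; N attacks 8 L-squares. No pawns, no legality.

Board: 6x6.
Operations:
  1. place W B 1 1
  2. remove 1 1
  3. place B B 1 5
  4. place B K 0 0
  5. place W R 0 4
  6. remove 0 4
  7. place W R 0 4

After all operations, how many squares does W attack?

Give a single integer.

Op 1: place WB@(1,1)
Op 2: remove (1,1)
Op 3: place BB@(1,5)
Op 4: place BK@(0,0)
Op 5: place WR@(0,4)
Op 6: remove (0,4)
Op 7: place WR@(0,4)
Per-piece attacks for W:
  WR@(0,4): attacks (0,5) (0,3) (0,2) (0,1) (0,0) (1,4) (2,4) (3,4) (4,4) (5,4) [ray(0,-1) blocked at (0,0)]
Union (10 distinct): (0,0) (0,1) (0,2) (0,3) (0,5) (1,4) (2,4) (3,4) (4,4) (5,4)

Answer: 10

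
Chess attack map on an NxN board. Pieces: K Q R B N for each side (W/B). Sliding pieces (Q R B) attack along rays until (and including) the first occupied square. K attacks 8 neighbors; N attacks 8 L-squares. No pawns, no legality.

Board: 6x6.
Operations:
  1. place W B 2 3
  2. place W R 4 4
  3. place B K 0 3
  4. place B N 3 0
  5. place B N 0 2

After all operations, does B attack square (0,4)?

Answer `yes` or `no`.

Answer: yes

Derivation:
Op 1: place WB@(2,3)
Op 2: place WR@(4,4)
Op 3: place BK@(0,3)
Op 4: place BN@(3,0)
Op 5: place BN@(0,2)
Per-piece attacks for B:
  BN@(0,2): attacks (1,4) (2,3) (1,0) (2,1)
  BK@(0,3): attacks (0,4) (0,2) (1,3) (1,4) (1,2)
  BN@(3,0): attacks (4,2) (5,1) (2,2) (1,1)
B attacks (0,4): yes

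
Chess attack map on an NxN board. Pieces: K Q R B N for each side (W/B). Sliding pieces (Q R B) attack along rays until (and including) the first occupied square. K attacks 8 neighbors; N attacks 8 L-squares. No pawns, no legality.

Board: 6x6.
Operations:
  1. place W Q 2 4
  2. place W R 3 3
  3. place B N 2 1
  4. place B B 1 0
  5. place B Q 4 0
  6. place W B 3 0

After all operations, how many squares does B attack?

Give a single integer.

Answer: 18

Derivation:
Op 1: place WQ@(2,4)
Op 2: place WR@(3,3)
Op 3: place BN@(2,1)
Op 4: place BB@(1,0)
Op 5: place BQ@(4,0)
Op 6: place WB@(3,0)
Per-piece attacks for B:
  BB@(1,0): attacks (2,1) (0,1) [ray(1,1) blocked at (2,1)]
  BN@(2,1): attacks (3,3) (4,2) (1,3) (0,2) (4,0) (0,0)
  BQ@(4,0): attacks (4,1) (4,2) (4,3) (4,4) (4,5) (5,0) (3,0) (5,1) (3,1) (2,2) (1,3) (0,4) [ray(-1,0) blocked at (3,0)]
Union (18 distinct): (0,0) (0,1) (0,2) (0,4) (1,3) (2,1) (2,2) (3,0) (3,1) (3,3) (4,0) (4,1) (4,2) (4,3) (4,4) (4,5) (5,0) (5,1)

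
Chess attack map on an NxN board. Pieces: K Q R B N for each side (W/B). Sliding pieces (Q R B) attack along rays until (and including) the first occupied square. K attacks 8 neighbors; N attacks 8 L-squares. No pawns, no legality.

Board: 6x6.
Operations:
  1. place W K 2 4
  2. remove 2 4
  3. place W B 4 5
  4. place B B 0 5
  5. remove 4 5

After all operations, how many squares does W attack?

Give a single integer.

Answer: 0

Derivation:
Op 1: place WK@(2,4)
Op 2: remove (2,4)
Op 3: place WB@(4,5)
Op 4: place BB@(0,5)
Op 5: remove (4,5)
Per-piece attacks for W:
Union (0 distinct): (none)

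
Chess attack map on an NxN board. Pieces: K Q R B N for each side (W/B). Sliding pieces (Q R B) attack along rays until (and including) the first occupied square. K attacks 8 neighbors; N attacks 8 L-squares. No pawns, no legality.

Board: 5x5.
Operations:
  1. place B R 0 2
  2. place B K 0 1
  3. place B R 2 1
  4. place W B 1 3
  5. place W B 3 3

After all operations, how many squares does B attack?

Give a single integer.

Answer: 16

Derivation:
Op 1: place BR@(0,2)
Op 2: place BK@(0,1)
Op 3: place BR@(2,1)
Op 4: place WB@(1,3)
Op 5: place WB@(3,3)
Per-piece attacks for B:
  BK@(0,1): attacks (0,2) (0,0) (1,1) (1,2) (1,0)
  BR@(0,2): attacks (0,3) (0,4) (0,1) (1,2) (2,2) (3,2) (4,2) [ray(0,-1) blocked at (0,1)]
  BR@(2,1): attacks (2,2) (2,3) (2,4) (2,0) (3,1) (4,1) (1,1) (0,1) [ray(-1,0) blocked at (0,1)]
Union (16 distinct): (0,0) (0,1) (0,2) (0,3) (0,4) (1,0) (1,1) (1,2) (2,0) (2,2) (2,3) (2,4) (3,1) (3,2) (4,1) (4,2)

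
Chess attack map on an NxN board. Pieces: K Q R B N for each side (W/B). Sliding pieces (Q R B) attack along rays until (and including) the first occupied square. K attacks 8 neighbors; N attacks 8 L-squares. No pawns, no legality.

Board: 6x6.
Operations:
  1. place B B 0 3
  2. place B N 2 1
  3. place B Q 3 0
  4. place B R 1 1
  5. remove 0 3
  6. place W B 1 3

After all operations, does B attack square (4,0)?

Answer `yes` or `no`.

Op 1: place BB@(0,3)
Op 2: place BN@(2,1)
Op 3: place BQ@(3,0)
Op 4: place BR@(1,1)
Op 5: remove (0,3)
Op 6: place WB@(1,3)
Per-piece attacks for B:
  BR@(1,1): attacks (1,2) (1,3) (1,0) (2,1) (0,1) [ray(0,1) blocked at (1,3); ray(1,0) blocked at (2,1)]
  BN@(2,1): attacks (3,3) (4,2) (1,3) (0,2) (4,0) (0,0)
  BQ@(3,0): attacks (3,1) (3,2) (3,3) (3,4) (3,5) (4,0) (5,0) (2,0) (1,0) (0,0) (4,1) (5,2) (2,1) [ray(-1,1) blocked at (2,1)]
B attacks (4,0): yes

Answer: yes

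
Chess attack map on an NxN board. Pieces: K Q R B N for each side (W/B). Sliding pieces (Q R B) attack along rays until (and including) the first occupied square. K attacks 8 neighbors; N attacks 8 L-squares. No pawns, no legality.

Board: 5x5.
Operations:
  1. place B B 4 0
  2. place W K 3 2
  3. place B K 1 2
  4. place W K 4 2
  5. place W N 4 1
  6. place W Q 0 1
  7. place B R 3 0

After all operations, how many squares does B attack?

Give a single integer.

Op 1: place BB@(4,0)
Op 2: place WK@(3,2)
Op 3: place BK@(1,2)
Op 4: place WK@(4,2)
Op 5: place WN@(4,1)
Op 6: place WQ@(0,1)
Op 7: place BR@(3,0)
Per-piece attacks for B:
  BK@(1,2): attacks (1,3) (1,1) (2,2) (0,2) (2,3) (2,1) (0,3) (0,1)
  BR@(3,0): attacks (3,1) (3,2) (4,0) (2,0) (1,0) (0,0) [ray(0,1) blocked at (3,2); ray(1,0) blocked at (4,0)]
  BB@(4,0): attacks (3,1) (2,2) (1,3) (0,4)
Union (15 distinct): (0,0) (0,1) (0,2) (0,3) (0,4) (1,0) (1,1) (1,3) (2,0) (2,1) (2,2) (2,3) (3,1) (3,2) (4,0)

Answer: 15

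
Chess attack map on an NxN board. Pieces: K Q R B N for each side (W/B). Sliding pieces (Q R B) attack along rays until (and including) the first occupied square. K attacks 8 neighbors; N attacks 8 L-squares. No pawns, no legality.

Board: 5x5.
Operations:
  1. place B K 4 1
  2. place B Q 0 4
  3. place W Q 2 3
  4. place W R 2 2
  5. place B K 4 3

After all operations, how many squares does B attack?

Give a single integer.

Answer: 16

Derivation:
Op 1: place BK@(4,1)
Op 2: place BQ@(0,4)
Op 3: place WQ@(2,3)
Op 4: place WR@(2,2)
Op 5: place BK@(4,3)
Per-piece attacks for B:
  BQ@(0,4): attacks (0,3) (0,2) (0,1) (0,0) (1,4) (2,4) (3,4) (4,4) (1,3) (2,2) [ray(1,-1) blocked at (2,2)]
  BK@(4,1): attacks (4,2) (4,0) (3,1) (3,2) (3,0)
  BK@(4,3): attacks (4,4) (4,2) (3,3) (3,4) (3,2)
Union (16 distinct): (0,0) (0,1) (0,2) (0,3) (1,3) (1,4) (2,2) (2,4) (3,0) (3,1) (3,2) (3,3) (3,4) (4,0) (4,2) (4,4)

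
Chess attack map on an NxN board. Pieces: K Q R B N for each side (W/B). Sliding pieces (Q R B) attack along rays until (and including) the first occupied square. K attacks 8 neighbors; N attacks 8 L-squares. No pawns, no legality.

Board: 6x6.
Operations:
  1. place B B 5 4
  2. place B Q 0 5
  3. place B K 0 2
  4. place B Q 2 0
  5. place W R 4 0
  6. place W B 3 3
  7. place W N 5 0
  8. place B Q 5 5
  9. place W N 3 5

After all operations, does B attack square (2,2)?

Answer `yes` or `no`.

Answer: yes

Derivation:
Op 1: place BB@(5,4)
Op 2: place BQ@(0,5)
Op 3: place BK@(0,2)
Op 4: place BQ@(2,0)
Op 5: place WR@(4,0)
Op 6: place WB@(3,3)
Op 7: place WN@(5,0)
Op 8: place BQ@(5,5)
Op 9: place WN@(3,5)
Per-piece attacks for B:
  BK@(0,2): attacks (0,3) (0,1) (1,2) (1,3) (1,1)
  BQ@(0,5): attacks (0,4) (0,3) (0,2) (1,5) (2,5) (3,5) (1,4) (2,3) (3,2) (4,1) (5,0) [ray(0,-1) blocked at (0,2); ray(1,0) blocked at (3,5); ray(1,-1) blocked at (5,0)]
  BQ@(2,0): attacks (2,1) (2,2) (2,3) (2,4) (2,5) (3,0) (4,0) (1,0) (0,0) (3,1) (4,2) (5,3) (1,1) (0,2) [ray(1,0) blocked at (4,0); ray(-1,1) blocked at (0,2)]
  BB@(5,4): attacks (4,5) (4,3) (3,2) (2,1) (1,0)
  BQ@(5,5): attacks (5,4) (4,5) (3,5) (4,4) (3,3) [ray(0,-1) blocked at (5,4); ray(-1,0) blocked at (3,5); ray(-1,-1) blocked at (3,3)]
B attacks (2,2): yes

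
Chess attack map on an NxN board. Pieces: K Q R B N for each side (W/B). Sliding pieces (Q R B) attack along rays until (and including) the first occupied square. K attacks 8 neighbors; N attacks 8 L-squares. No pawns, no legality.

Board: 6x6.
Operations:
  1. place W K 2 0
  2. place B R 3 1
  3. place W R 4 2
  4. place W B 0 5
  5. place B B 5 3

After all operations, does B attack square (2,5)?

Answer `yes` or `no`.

Answer: no

Derivation:
Op 1: place WK@(2,0)
Op 2: place BR@(3,1)
Op 3: place WR@(4,2)
Op 4: place WB@(0,5)
Op 5: place BB@(5,3)
Per-piece attacks for B:
  BR@(3,1): attacks (3,2) (3,3) (3,4) (3,5) (3,0) (4,1) (5,1) (2,1) (1,1) (0,1)
  BB@(5,3): attacks (4,4) (3,5) (4,2) [ray(-1,-1) blocked at (4,2)]
B attacks (2,5): no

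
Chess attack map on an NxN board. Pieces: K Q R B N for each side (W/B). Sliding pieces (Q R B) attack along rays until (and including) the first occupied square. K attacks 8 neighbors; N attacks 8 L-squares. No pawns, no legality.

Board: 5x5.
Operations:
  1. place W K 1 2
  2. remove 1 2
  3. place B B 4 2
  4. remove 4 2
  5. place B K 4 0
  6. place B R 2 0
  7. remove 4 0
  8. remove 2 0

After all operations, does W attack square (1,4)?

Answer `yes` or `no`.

Answer: no

Derivation:
Op 1: place WK@(1,2)
Op 2: remove (1,2)
Op 3: place BB@(4,2)
Op 4: remove (4,2)
Op 5: place BK@(4,0)
Op 6: place BR@(2,0)
Op 7: remove (4,0)
Op 8: remove (2,0)
Per-piece attacks for W:
W attacks (1,4): no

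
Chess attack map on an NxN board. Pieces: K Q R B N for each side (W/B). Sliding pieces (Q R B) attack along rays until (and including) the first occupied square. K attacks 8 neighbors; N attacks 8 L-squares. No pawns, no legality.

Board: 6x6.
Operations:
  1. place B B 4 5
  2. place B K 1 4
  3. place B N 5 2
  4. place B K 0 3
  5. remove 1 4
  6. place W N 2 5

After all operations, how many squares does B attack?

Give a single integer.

Op 1: place BB@(4,5)
Op 2: place BK@(1,4)
Op 3: place BN@(5,2)
Op 4: place BK@(0,3)
Op 5: remove (1,4)
Op 6: place WN@(2,5)
Per-piece attacks for B:
  BK@(0,3): attacks (0,4) (0,2) (1,3) (1,4) (1,2)
  BB@(4,5): attacks (5,4) (3,4) (2,3) (1,2) (0,1)
  BN@(5,2): attacks (4,4) (3,3) (4,0) (3,1)
Union (13 distinct): (0,1) (0,2) (0,4) (1,2) (1,3) (1,4) (2,3) (3,1) (3,3) (3,4) (4,0) (4,4) (5,4)

Answer: 13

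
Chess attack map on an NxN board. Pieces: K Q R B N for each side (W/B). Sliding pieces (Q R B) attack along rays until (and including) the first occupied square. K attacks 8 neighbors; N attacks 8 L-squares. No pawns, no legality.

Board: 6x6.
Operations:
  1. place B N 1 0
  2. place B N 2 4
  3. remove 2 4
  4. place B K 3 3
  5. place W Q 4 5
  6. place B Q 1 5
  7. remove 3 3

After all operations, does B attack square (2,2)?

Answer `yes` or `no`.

Op 1: place BN@(1,0)
Op 2: place BN@(2,4)
Op 3: remove (2,4)
Op 4: place BK@(3,3)
Op 5: place WQ@(4,5)
Op 6: place BQ@(1,5)
Op 7: remove (3,3)
Per-piece attacks for B:
  BN@(1,0): attacks (2,2) (3,1) (0,2)
  BQ@(1,5): attacks (1,4) (1,3) (1,2) (1,1) (1,0) (2,5) (3,5) (4,5) (0,5) (2,4) (3,3) (4,2) (5,1) (0,4) [ray(0,-1) blocked at (1,0); ray(1,0) blocked at (4,5)]
B attacks (2,2): yes

Answer: yes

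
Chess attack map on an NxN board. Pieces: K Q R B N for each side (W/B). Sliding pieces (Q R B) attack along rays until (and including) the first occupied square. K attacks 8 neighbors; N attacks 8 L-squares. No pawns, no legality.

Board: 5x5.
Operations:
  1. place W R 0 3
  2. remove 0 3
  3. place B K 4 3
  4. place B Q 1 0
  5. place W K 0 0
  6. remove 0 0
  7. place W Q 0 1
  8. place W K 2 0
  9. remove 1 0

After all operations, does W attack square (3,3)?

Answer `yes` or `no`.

Answer: no

Derivation:
Op 1: place WR@(0,3)
Op 2: remove (0,3)
Op 3: place BK@(4,3)
Op 4: place BQ@(1,0)
Op 5: place WK@(0,0)
Op 6: remove (0,0)
Op 7: place WQ@(0,1)
Op 8: place WK@(2,0)
Op 9: remove (1,0)
Per-piece attacks for W:
  WQ@(0,1): attacks (0,2) (0,3) (0,4) (0,0) (1,1) (2,1) (3,1) (4,1) (1,2) (2,3) (3,4) (1,0)
  WK@(2,0): attacks (2,1) (3,0) (1,0) (3,1) (1,1)
W attacks (3,3): no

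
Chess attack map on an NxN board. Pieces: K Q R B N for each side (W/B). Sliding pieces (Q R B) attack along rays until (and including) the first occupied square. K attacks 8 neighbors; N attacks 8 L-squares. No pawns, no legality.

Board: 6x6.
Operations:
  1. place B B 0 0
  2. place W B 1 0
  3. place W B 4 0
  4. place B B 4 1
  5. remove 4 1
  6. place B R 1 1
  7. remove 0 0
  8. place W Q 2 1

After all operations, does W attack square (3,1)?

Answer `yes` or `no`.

Answer: yes

Derivation:
Op 1: place BB@(0,0)
Op 2: place WB@(1,0)
Op 3: place WB@(4,0)
Op 4: place BB@(4,1)
Op 5: remove (4,1)
Op 6: place BR@(1,1)
Op 7: remove (0,0)
Op 8: place WQ@(2,1)
Per-piece attacks for W:
  WB@(1,0): attacks (2,1) (0,1) [ray(1,1) blocked at (2,1)]
  WQ@(2,1): attacks (2,2) (2,3) (2,4) (2,5) (2,0) (3,1) (4,1) (5,1) (1,1) (3,2) (4,3) (5,4) (3,0) (1,2) (0,3) (1,0) [ray(-1,0) blocked at (1,1); ray(-1,-1) blocked at (1,0)]
  WB@(4,0): attacks (5,1) (3,1) (2,2) (1,3) (0,4)
W attacks (3,1): yes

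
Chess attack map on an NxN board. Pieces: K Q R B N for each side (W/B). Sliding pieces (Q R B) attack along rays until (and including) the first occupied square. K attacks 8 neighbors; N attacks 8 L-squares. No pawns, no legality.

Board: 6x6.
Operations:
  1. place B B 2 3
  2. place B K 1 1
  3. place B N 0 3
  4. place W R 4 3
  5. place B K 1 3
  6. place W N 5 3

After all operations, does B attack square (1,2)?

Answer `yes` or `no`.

Op 1: place BB@(2,3)
Op 2: place BK@(1,1)
Op 3: place BN@(0,3)
Op 4: place WR@(4,3)
Op 5: place BK@(1,3)
Op 6: place WN@(5,3)
Per-piece attacks for B:
  BN@(0,3): attacks (1,5) (2,4) (1,1) (2,2)
  BK@(1,1): attacks (1,2) (1,0) (2,1) (0,1) (2,2) (2,0) (0,2) (0,0)
  BK@(1,3): attacks (1,4) (1,2) (2,3) (0,3) (2,4) (2,2) (0,4) (0,2)
  BB@(2,3): attacks (3,4) (4,5) (3,2) (4,1) (5,0) (1,4) (0,5) (1,2) (0,1)
B attacks (1,2): yes

Answer: yes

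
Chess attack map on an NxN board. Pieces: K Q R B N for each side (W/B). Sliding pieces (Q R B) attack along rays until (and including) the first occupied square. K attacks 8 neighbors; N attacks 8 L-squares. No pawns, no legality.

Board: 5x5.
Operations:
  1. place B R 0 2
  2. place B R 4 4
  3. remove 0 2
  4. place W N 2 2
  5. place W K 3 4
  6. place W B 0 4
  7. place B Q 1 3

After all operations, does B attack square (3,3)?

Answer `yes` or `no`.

Op 1: place BR@(0,2)
Op 2: place BR@(4,4)
Op 3: remove (0,2)
Op 4: place WN@(2,2)
Op 5: place WK@(3,4)
Op 6: place WB@(0,4)
Op 7: place BQ@(1,3)
Per-piece attacks for B:
  BQ@(1,3): attacks (1,4) (1,2) (1,1) (1,0) (2,3) (3,3) (4,3) (0,3) (2,4) (2,2) (0,4) (0,2) [ray(1,-1) blocked at (2,2); ray(-1,1) blocked at (0,4)]
  BR@(4,4): attacks (4,3) (4,2) (4,1) (4,0) (3,4) [ray(-1,0) blocked at (3,4)]
B attacks (3,3): yes

Answer: yes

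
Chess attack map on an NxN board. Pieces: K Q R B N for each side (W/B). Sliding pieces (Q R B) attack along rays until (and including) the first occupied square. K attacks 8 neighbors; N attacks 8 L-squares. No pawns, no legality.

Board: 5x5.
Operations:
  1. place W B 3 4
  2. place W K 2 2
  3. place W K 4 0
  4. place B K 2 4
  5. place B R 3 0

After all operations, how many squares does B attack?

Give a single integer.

Answer: 11

Derivation:
Op 1: place WB@(3,4)
Op 2: place WK@(2,2)
Op 3: place WK@(4,0)
Op 4: place BK@(2,4)
Op 5: place BR@(3,0)
Per-piece attacks for B:
  BK@(2,4): attacks (2,3) (3,4) (1,4) (3,3) (1,3)
  BR@(3,0): attacks (3,1) (3,2) (3,3) (3,4) (4,0) (2,0) (1,0) (0,0) [ray(0,1) blocked at (3,4); ray(1,0) blocked at (4,0)]
Union (11 distinct): (0,0) (1,0) (1,3) (1,4) (2,0) (2,3) (3,1) (3,2) (3,3) (3,4) (4,0)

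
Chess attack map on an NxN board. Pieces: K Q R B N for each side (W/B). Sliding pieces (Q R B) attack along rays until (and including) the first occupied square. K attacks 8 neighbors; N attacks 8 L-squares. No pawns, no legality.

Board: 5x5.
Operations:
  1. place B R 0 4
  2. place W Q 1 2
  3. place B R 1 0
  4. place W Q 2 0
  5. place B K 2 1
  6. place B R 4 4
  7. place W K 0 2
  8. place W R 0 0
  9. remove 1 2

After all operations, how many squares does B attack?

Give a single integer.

Op 1: place BR@(0,4)
Op 2: place WQ@(1,2)
Op 3: place BR@(1,0)
Op 4: place WQ@(2,0)
Op 5: place BK@(2,1)
Op 6: place BR@(4,4)
Op 7: place WK@(0,2)
Op 8: place WR@(0,0)
Op 9: remove (1,2)
Per-piece attacks for B:
  BR@(0,4): attacks (0,3) (0,2) (1,4) (2,4) (3,4) (4,4) [ray(0,-1) blocked at (0,2); ray(1,0) blocked at (4,4)]
  BR@(1,0): attacks (1,1) (1,2) (1,3) (1,4) (2,0) (0,0) [ray(1,0) blocked at (2,0); ray(-1,0) blocked at (0,0)]
  BK@(2,1): attacks (2,2) (2,0) (3,1) (1,1) (3,2) (3,0) (1,2) (1,0)
  BR@(4,4): attacks (4,3) (4,2) (4,1) (4,0) (3,4) (2,4) (1,4) (0,4) [ray(-1,0) blocked at (0,4)]
Union (21 distinct): (0,0) (0,2) (0,3) (0,4) (1,0) (1,1) (1,2) (1,3) (1,4) (2,0) (2,2) (2,4) (3,0) (3,1) (3,2) (3,4) (4,0) (4,1) (4,2) (4,3) (4,4)

Answer: 21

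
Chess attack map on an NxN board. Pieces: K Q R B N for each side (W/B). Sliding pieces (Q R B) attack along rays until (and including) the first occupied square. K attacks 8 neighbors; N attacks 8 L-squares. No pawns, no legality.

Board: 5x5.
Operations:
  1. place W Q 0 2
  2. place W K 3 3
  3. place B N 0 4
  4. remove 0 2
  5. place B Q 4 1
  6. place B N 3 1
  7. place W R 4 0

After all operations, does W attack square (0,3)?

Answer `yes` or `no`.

Op 1: place WQ@(0,2)
Op 2: place WK@(3,3)
Op 3: place BN@(0,4)
Op 4: remove (0,2)
Op 5: place BQ@(4,1)
Op 6: place BN@(3,1)
Op 7: place WR@(4,0)
Per-piece attacks for W:
  WK@(3,3): attacks (3,4) (3,2) (4,3) (2,3) (4,4) (4,2) (2,4) (2,2)
  WR@(4,0): attacks (4,1) (3,0) (2,0) (1,0) (0,0) [ray(0,1) blocked at (4,1)]
W attacks (0,3): no

Answer: no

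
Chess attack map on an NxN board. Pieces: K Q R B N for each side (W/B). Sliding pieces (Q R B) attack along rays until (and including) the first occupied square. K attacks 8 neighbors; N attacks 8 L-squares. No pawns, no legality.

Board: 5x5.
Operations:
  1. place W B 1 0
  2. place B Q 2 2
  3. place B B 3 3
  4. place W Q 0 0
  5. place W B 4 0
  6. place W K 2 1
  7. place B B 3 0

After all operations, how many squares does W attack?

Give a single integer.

Answer: 13

Derivation:
Op 1: place WB@(1,0)
Op 2: place BQ@(2,2)
Op 3: place BB@(3,3)
Op 4: place WQ@(0,0)
Op 5: place WB@(4,0)
Op 6: place WK@(2,1)
Op 7: place BB@(3,0)
Per-piece attacks for W:
  WQ@(0,0): attacks (0,1) (0,2) (0,3) (0,4) (1,0) (1,1) (2,2) [ray(1,0) blocked at (1,0); ray(1,1) blocked at (2,2)]
  WB@(1,0): attacks (2,1) (0,1) [ray(1,1) blocked at (2,1)]
  WK@(2,1): attacks (2,2) (2,0) (3,1) (1,1) (3,2) (3,0) (1,2) (1,0)
  WB@(4,0): attacks (3,1) (2,2) [ray(-1,1) blocked at (2,2)]
Union (13 distinct): (0,1) (0,2) (0,3) (0,4) (1,0) (1,1) (1,2) (2,0) (2,1) (2,2) (3,0) (3,1) (3,2)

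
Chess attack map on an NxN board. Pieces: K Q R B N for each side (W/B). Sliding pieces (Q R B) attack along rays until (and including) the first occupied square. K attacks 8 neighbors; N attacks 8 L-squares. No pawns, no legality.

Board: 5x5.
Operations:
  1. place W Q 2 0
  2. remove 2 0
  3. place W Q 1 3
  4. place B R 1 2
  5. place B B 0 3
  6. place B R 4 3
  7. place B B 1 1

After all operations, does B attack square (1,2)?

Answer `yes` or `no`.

Op 1: place WQ@(2,0)
Op 2: remove (2,0)
Op 3: place WQ@(1,3)
Op 4: place BR@(1,2)
Op 5: place BB@(0,3)
Op 6: place BR@(4,3)
Op 7: place BB@(1,1)
Per-piece attacks for B:
  BB@(0,3): attacks (1,4) (1,2) [ray(1,-1) blocked at (1,2)]
  BB@(1,1): attacks (2,2) (3,3) (4,4) (2,0) (0,2) (0,0)
  BR@(1,2): attacks (1,3) (1,1) (2,2) (3,2) (4,2) (0,2) [ray(0,1) blocked at (1,3); ray(0,-1) blocked at (1,1)]
  BR@(4,3): attacks (4,4) (4,2) (4,1) (4,0) (3,3) (2,3) (1,3) [ray(-1,0) blocked at (1,3)]
B attacks (1,2): yes

Answer: yes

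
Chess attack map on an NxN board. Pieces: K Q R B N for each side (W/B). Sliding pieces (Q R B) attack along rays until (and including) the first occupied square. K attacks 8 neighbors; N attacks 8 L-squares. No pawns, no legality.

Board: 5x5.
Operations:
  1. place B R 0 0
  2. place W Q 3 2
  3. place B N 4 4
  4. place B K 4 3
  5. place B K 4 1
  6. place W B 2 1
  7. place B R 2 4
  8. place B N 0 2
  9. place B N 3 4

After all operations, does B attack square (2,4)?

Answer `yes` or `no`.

Answer: no

Derivation:
Op 1: place BR@(0,0)
Op 2: place WQ@(3,2)
Op 3: place BN@(4,4)
Op 4: place BK@(4,3)
Op 5: place BK@(4,1)
Op 6: place WB@(2,1)
Op 7: place BR@(2,4)
Op 8: place BN@(0,2)
Op 9: place BN@(3,4)
Per-piece attacks for B:
  BR@(0,0): attacks (0,1) (0,2) (1,0) (2,0) (3,0) (4,0) [ray(0,1) blocked at (0,2)]
  BN@(0,2): attacks (1,4) (2,3) (1,0) (2,1)
  BR@(2,4): attacks (2,3) (2,2) (2,1) (3,4) (1,4) (0,4) [ray(0,-1) blocked at (2,1); ray(1,0) blocked at (3,4)]
  BN@(3,4): attacks (4,2) (2,2) (1,3)
  BK@(4,1): attacks (4,2) (4,0) (3,1) (3,2) (3,0)
  BK@(4,3): attacks (4,4) (4,2) (3,3) (3,4) (3,2)
  BN@(4,4): attacks (3,2) (2,3)
B attacks (2,4): no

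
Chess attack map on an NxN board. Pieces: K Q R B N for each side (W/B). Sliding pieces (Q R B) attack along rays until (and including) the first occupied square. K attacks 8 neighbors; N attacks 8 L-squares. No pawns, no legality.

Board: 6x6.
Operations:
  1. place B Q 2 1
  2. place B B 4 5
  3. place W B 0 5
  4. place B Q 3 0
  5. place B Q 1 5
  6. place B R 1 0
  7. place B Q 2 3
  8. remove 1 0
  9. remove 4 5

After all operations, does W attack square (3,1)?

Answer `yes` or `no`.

Op 1: place BQ@(2,1)
Op 2: place BB@(4,5)
Op 3: place WB@(0,5)
Op 4: place BQ@(3,0)
Op 5: place BQ@(1,5)
Op 6: place BR@(1,0)
Op 7: place BQ@(2,3)
Op 8: remove (1,0)
Op 9: remove (4,5)
Per-piece attacks for W:
  WB@(0,5): attacks (1,4) (2,3) [ray(1,-1) blocked at (2,3)]
W attacks (3,1): no

Answer: no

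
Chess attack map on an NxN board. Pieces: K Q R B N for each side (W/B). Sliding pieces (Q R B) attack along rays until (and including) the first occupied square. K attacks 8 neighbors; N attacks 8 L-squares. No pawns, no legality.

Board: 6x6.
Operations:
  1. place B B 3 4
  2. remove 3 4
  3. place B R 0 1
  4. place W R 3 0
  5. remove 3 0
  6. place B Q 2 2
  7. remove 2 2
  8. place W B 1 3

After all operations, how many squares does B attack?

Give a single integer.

Answer: 10

Derivation:
Op 1: place BB@(3,4)
Op 2: remove (3,4)
Op 3: place BR@(0,1)
Op 4: place WR@(3,0)
Op 5: remove (3,0)
Op 6: place BQ@(2,2)
Op 7: remove (2,2)
Op 8: place WB@(1,3)
Per-piece attacks for B:
  BR@(0,1): attacks (0,2) (0,3) (0,4) (0,5) (0,0) (1,1) (2,1) (3,1) (4,1) (5,1)
Union (10 distinct): (0,0) (0,2) (0,3) (0,4) (0,5) (1,1) (2,1) (3,1) (4,1) (5,1)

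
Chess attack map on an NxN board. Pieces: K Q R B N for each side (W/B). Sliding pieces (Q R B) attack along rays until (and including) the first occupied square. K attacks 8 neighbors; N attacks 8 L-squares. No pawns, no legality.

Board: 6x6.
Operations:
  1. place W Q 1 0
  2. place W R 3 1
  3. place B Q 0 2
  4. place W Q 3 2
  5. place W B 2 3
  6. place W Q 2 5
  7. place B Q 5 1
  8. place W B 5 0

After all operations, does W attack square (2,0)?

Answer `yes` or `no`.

Op 1: place WQ@(1,0)
Op 2: place WR@(3,1)
Op 3: place BQ@(0,2)
Op 4: place WQ@(3,2)
Op 5: place WB@(2,3)
Op 6: place WQ@(2,5)
Op 7: place BQ@(5,1)
Op 8: place WB@(5,0)
Per-piece attacks for W:
  WQ@(1,0): attacks (1,1) (1,2) (1,3) (1,4) (1,5) (2,0) (3,0) (4,0) (5,0) (0,0) (2,1) (3,2) (0,1) [ray(1,0) blocked at (5,0); ray(1,1) blocked at (3,2)]
  WB@(2,3): attacks (3,4) (4,5) (3,2) (1,4) (0,5) (1,2) (0,1) [ray(1,-1) blocked at (3,2)]
  WQ@(2,5): attacks (2,4) (2,3) (3,5) (4,5) (5,5) (1,5) (0,5) (3,4) (4,3) (5,2) (1,4) (0,3) [ray(0,-1) blocked at (2,3)]
  WR@(3,1): attacks (3,2) (3,0) (4,1) (5,1) (2,1) (1,1) (0,1) [ray(0,1) blocked at (3,2); ray(1,0) blocked at (5,1)]
  WQ@(3,2): attacks (3,3) (3,4) (3,5) (3,1) (4,2) (5,2) (2,2) (1,2) (0,2) (4,3) (5,4) (4,1) (5,0) (2,3) (2,1) (1,0) [ray(0,-1) blocked at (3,1); ray(-1,0) blocked at (0,2); ray(1,-1) blocked at (5,0); ray(-1,1) blocked at (2,3); ray(-1,-1) blocked at (1,0)]
  WB@(5,0): attacks (4,1) (3,2) [ray(-1,1) blocked at (3,2)]
W attacks (2,0): yes

Answer: yes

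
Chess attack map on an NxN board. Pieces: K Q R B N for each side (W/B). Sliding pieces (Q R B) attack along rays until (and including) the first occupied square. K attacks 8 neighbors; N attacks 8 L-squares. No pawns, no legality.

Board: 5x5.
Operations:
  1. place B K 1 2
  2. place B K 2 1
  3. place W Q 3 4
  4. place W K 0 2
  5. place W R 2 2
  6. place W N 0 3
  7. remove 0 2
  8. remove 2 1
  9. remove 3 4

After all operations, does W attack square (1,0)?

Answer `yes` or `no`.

Answer: no

Derivation:
Op 1: place BK@(1,2)
Op 2: place BK@(2,1)
Op 3: place WQ@(3,4)
Op 4: place WK@(0,2)
Op 5: place WR@(2,2)
Op 6: place WN@(0,3)
Op 7: remove (0,2)
Op 8: remove (2,1)
Op 9: remove (3,4)
Per-piece attacks for W:
  WN@(0,3): attacks (2,4) (1,1) (2,2)
  WR@(2,2): attacks (2,3) (2,4) (2,1) (2,0) (3,2) (4,2) (1,2) [ray(-1,0) blocked at (1,2)]
W attacks (1,0): no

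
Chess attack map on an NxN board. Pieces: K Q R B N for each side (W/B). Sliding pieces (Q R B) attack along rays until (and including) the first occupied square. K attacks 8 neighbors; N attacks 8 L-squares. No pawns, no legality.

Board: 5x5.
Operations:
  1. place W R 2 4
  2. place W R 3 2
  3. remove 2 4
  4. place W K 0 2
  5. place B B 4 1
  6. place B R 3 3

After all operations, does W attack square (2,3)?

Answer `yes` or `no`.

Answer: no

Derivation:
Op 1: place WR@(2,4)
Op 2: place WR@(3,2)
Op 3: remove (2,4)
Op 4: place WK@(0,2)
Op 5: place BB@(4,1)
Op 6: place BR@(3,3)
Per-piece attacks for W:
  WK@(0,2): attacks (0,3) (0,1) (1,2) (1,3) (1,1)
  WR@(3,2): attacks (3,3) (3,1) (3,0) (4,2) (2,2) (1,2) (0,2) [ray(0,1) blocked at (3,3); ray(-1,0) blocked at (0,2)]
W attacks (2,3): no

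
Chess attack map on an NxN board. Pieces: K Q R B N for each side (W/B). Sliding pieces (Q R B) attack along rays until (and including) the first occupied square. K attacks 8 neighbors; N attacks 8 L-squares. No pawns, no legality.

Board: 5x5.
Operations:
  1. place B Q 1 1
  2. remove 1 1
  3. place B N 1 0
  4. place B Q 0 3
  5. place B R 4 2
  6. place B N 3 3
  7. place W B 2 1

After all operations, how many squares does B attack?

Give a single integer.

Op 1: place BQ@(1,1)
Op 2: remove (1,1)
Op 3: place BN@(1,0)
Op 4: place BQ@(0,3)
Op 5: place BR@(4,2)
Op 6: place BN@(3,3)
Op 7: place WB@(2,1)
Per-piece attacks for B:
  BQ@(0,3): attacks (0,4) (0,2) (0,1) (0,0) (1,3) (2,3) (3,3) (1,4) (1,2) (2,1) [ray(1,0) blocked at (3,3); ray(1,-1) blocked at (2,1)]
  BN@(1,0): attacks (2,2) (3,1) (0,2)
  BN@(3,3): attacks (1,4) (4,1) (2,1) (1,2)
  BR@(4,2): attacks (4,3) (4,4) (4,1) (4,0) (3,2) (2,2) (1,2) (0,2)
Union (17 distinct): (0,0) (0,1) (0,2) (0,4) (1,2) (1,3) (1,4) (2,1) (2,2) (2,3) (3,1) (3,2) (3,3) (4,0) (4,1) (4,3) (4,4)

Answer: 17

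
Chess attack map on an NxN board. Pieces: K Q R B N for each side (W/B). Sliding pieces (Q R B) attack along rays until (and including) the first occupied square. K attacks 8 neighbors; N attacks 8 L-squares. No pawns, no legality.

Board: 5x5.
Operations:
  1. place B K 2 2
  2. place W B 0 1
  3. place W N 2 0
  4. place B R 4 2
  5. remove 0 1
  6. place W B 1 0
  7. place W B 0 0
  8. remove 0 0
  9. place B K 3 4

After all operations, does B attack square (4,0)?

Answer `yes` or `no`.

Op 1: place BK@(2,2)
Op 2: place WB@(0,1)
Op 3: place WN@(2,0)
Op 4: place BR@(4,2)
Op 5: remove (0,1)
Op 6: place WB@(1,0)
Op 7: place WB@(0,0)
Op 8: remove (0,0)
Op 9: place BK@(3,4)
Per-piece attacks for B:
  BK@(2,2): attacks (2,3) (2,1) (3,2) (1,2) (3,3) (3,1) (1,3) (1,1)
  BK@(3,4): attacks (3,3) (4,4) (2,4) (4,3) (2,3)
  BR@(4,2): attacks (4,3) (4,4) (4,1) (4,0) (3,2) (2,2) [ray(-1,0) blocked at (2,2)]
B attacks (4,0): yes

Answer: yes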